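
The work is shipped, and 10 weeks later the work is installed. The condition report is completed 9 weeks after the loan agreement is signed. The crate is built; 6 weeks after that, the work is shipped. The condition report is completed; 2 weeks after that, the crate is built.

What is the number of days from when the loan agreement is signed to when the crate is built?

Causal path: the loan agreement is signed → the condition report is completed → the crate is built.
Total delay along the path: 9 + 2 weeks = 11 weeks = 77 days.

77 days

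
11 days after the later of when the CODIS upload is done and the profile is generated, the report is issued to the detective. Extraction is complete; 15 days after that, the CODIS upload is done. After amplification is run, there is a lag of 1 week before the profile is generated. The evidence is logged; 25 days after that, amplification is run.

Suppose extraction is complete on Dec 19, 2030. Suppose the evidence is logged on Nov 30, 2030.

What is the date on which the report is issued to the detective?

Extraction is complete: Dec 19, 2030.
The CODIS upload is done: Dec 19, 2030 + 15 days = Jan 3, 2031.
The evidence is logged: Nov 30, 2030.
Amplification is run: Nov 30, 2030 + 25 days = Dec 25, 2030.
The profile is generated: Dec 25, 2030 + 1 week = Jan 1, 2031.
Both prerequisites met — the CODIS upload is done (Jan 3, 2031), the profile is generated (Jan 1, 2031); the later is Jan 3, 2031.
The report is issued to the detective: Jan 3, 2031 + 11 days = Jan 14, 2031.

Jan 14, 2031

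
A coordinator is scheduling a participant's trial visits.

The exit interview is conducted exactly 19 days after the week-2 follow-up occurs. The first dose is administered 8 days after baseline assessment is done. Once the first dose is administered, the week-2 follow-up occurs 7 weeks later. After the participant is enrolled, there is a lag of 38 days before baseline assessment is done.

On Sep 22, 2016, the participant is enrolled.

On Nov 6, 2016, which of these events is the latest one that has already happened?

The participant is enrolled: Sep 22, 2016.
Baseline assessment is done: Sep 22, 2016 + 38 days = Oct 30, 2016.
The first dose is administered: Oct 30, 2016 + 8 days = Nov 7, 2016.
The week-2 follow-up occurs: Nov 7, 2016 + 7 weeks = Dec 26, 2016.
The exit interview is conducted: Dec 26, 2016 + 19 days = Jan 14, 2017.
Nov 6, 2016 falls between when baseline assessment is done (Oct 30, 2016) and when the first dose is administered (Nov 7, 2016).

Baseline assessment is done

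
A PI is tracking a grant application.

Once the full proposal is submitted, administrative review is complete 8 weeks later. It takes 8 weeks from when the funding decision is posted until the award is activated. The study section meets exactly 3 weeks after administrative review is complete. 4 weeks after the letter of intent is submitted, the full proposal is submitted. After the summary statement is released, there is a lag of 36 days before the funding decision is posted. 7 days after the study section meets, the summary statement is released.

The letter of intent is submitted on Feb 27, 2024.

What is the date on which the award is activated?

Sep 18, 2024

The letter of intent is submitted: Feb 27, 2024.
The full proposal is submitted: Feb 27, 2024 + 4 weeks = Mar 26, 2024.
Administrative review is complete: Mar 26, 2024 + 8 weeks = May 21, 2024.
The study section meets: May 21, 2024 + 3 weeks = Jun 11, 2024.
The summary statement is released: Jun 11, 2024 + 7 days = Jun 18, 2024.
The funding decision is posted: Jun 18, 2024 + 36 days = Jul 24, 2024.
The award is activated: Jul 24, 2024 + 8 weeks = Sep 18, 2024.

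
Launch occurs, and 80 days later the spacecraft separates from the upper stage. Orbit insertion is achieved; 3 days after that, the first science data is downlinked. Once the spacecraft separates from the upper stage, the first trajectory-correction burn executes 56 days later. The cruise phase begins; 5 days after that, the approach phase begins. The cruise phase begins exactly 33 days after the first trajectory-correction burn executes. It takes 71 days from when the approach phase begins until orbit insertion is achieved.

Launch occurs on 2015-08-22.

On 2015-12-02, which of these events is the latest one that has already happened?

Launch occurs: Aug 22, 2015.
The spacecraft separates from the upper stage: Aug 22, 2015 + 80 days = Nov 10, 2015.
The first trajectory-correction burn executes: Nov 10, 2015 + 56 days = Jan 5, 2016.
The cruise phase begins: Jan 5, 2016 + 33 days = Feb 7, 2016.
The approach phase begins: Feb 7, 2016 + 5 days = Feb 12, 2016.
Orbit insertion is achieved: Feb 12, 2016 + 71 days = Apr 23, 2016.
The first science data is downlinked: Apr 23, 2016 + 3 days = Apr 26, 2016.
Dec 2, 2015 falls between when the spacecraft separates from the upper stage (Nov 10, 2015) and when the first trajectory-correction burn executes (Jan 5, 2016).

The spacecraft separates from the upper stage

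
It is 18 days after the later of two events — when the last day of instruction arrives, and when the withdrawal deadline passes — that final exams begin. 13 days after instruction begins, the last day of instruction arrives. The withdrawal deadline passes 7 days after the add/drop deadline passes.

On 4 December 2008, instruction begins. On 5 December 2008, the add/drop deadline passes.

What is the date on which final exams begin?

Instruction begins: Dec 4, 2008.
The last day of instruction arrives: Dec 4, 2008 + 13 days = Dec 17, 2008.
The add/drop deadline passes: Dec 5, 2008.
The withdrawal deadline passes: Dec 5, 2008 + 7 days = Dec 12, 2008.
Both prerequisites met — the last day of instruction arrives (Dec 17, 2008), the withdrawal deadline passes (Dec 12, 2008); the later is Dec 17, 2008.
Final exams begin: Dec 17, 2008 + 18 days = Jan 4, 2009.

4 January 2009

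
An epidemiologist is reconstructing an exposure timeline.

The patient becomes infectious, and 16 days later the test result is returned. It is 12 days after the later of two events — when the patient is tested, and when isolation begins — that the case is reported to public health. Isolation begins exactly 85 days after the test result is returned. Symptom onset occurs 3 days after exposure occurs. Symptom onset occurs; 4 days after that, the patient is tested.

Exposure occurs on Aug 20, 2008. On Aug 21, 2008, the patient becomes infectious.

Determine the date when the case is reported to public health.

Exposure occurs: Aug 20, 2008.
Symptom onset occurs: Aug 20, 2008 + 3 days = Aug 23, 2008.
The patient is tested: Aug 23, 2008 + 4 days = Aug 27, 2008.
The patient becomes infectious: Aug 21, 2008.
The test result is returned: Aug 21, 2008 + 16 days = Sep 6, 2008.
Isolation begins: Sep 6, 2008 + 85 days = Nov 30, 2008.
Both prerequisites met — the patient is tested (Aug 27, 2008), isolation begins (Nov 30, 2008); the later is Nov 30, 2008.
The case is reported to public health: Nov 30, 2008 + 12 days = Dec 12, 2008.

Dec 12, 2008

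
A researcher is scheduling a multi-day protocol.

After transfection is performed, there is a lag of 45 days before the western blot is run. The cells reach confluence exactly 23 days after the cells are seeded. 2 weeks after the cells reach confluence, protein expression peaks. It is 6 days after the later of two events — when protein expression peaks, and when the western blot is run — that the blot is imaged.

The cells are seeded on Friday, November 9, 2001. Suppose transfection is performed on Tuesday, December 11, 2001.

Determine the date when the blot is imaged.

The cells are seeded: Nov 9, 2001.
The cells reach confluence: Nov 9, 2001 + 23 days = Dec 2, 2001.
Protein expression peaks: Dec 2, 2001 + 2 weeks = Dec 16, 2001.
Transfection is performed: Dec 11, 2001.
The western blot is run: Dec 11, 2001 + 45 days = Jan 25, 2002.
Both prerequisites met — protein expression peaks (Dec 16, 2001), the western blot is run (Jan 25, 2002); the later is Jan 25, 2002.
The blot is imaged: Jan 25, 2002 + 6 days = Jan 31, 2002.

Thursday, January 31, 2002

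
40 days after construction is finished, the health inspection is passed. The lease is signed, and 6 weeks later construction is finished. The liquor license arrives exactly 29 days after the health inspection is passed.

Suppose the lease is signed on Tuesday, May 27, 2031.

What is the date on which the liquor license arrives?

Monday, September 15, 2031

The lease is signed: May 27, 2031.
Construction is finished: May 27, 2031 + 6 weeks = Jul 8, 2031.
The health inspection is passed: Jul 8, 2031 + 40 days = Aug 17, 2031.
The liquor license arrives: Aug 17, 2031 + 29 days = Sep 15, 2031.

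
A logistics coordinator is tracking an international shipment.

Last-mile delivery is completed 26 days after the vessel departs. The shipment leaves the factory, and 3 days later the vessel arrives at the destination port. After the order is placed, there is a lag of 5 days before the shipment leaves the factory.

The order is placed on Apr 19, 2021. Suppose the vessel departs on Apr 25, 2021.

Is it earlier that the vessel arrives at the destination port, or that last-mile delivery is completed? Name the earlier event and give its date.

The vessel arrives at the destination port — Apr 27, 2021

The order is placed: Apr 19, 2021.
The shipment leaves the factory: Apr 19, 2021 + 5 days = Apr 24, 2021.
The vessel arrives at the destination port: Apr 24, 2021 + 3 days = Apr 27, 2021.
The vessel departs: Apr 25, 2021.
Last-mile delivery is completed: Apr 25, 2021 + 26 days = May 21, 2021.
Comparing: the vessel arrives at the destination port on Apr 27, 2021 vs last-mile delivery is completed on May 21, 2021. Earlier: the vessel arrives at the destination port.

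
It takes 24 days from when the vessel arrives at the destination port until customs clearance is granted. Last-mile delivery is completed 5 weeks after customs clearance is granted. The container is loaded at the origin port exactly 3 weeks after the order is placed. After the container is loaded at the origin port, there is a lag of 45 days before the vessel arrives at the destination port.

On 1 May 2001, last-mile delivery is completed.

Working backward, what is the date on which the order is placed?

Last-mile delivery is completed: May 1, 2001.
Customs clearance is granted: May 1, 2001 − 5 weeks = Mar 27, 2001.
The vessel arrives at the destination port: Mar 27, 2001 − 24 days = Mar 3, 2001.
The container is loaded at the origin port: Mar 3, 2001 − 45 days = Jan 17, 2001.
The order is placed: Jan 17, 2001 − 3 weeks = Dec 27, 2000.

27 December 2000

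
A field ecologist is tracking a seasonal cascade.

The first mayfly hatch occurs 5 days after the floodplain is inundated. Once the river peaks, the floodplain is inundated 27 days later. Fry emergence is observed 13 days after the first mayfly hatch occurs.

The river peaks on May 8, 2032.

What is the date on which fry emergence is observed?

The river peaks: May 8, 2032.
The floodplain is inundated: May 8, 2032 + 27 days = Jun 4, 2032.
The first mayfly hatch occurs: Jun 4, 2032 + 5 days = Jun 9, 2032.
Fry emergence is observed: Jun 9, 2032 + 13 days = Jun 22, 2032.

June 22, 2032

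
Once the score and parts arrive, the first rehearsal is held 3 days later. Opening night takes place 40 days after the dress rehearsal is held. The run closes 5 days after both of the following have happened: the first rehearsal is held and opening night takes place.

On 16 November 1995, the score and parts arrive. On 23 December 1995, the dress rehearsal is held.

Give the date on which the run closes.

6 February 1996

The score and parts arrive: Nov 16, 1995.
The first rehearsal is held: Nov 16, 1995 + 3 days = Nov 19, 1995.
The dress rehearsal is held: Dec 23, 1995.
Opening night takes place: Dec 23, 1995 + 40 days = Feb 1, 1996.
Both prerequisites met — the first rehearsal is held (Nov 19, 1995), opening night takes place (Feb 1, 1996); the later is Feb 1, 1996.
The run closes: Feb 1, 1996 + 5 days = Feb 6, 1996.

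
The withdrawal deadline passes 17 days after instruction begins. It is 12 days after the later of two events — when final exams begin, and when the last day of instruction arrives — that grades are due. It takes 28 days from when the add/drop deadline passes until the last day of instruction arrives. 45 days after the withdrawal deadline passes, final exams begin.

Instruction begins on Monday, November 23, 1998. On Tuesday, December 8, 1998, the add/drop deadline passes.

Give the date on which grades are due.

Friday, February 5, 1999

Instruction begins: Nov 23, 1998.
The withdrawal deadline passes: Nov 23, 1998 + 17 days = Dec 10, 1998.
Final exams begin: Dec 10, 1998 + 45 days = Jan 24, 1999.
The add/drop deadline passes: Dec 8, 1998.
The last day of instruction arrives: Dec 8, 1998 + 28 days = Jan 5, 1999.
Both prerequisites met — final exams begin (Jan 24, 1999), the last day of instruction arrives (Jan 5, 1999); the later is Jan 24, 1999.
Grades are due: Jan 24, 1999 + 12 days = Feb 5, 1999.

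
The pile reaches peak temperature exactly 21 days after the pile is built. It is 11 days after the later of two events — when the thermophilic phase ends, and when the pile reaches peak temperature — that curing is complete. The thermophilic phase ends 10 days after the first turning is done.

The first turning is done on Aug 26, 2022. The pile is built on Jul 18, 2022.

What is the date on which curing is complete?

Sep 16, 2022

The first turning is done: Aug 26, 2022.
The thermophilic phase ends: Aug 26, 2022 + 10 days = Sep 5, 2022.
The pile is built: Jul 18, 2022.
The pile reaches peak temperature: Jul 18, 2022 + 21 days = Aug 8, 2022.
Both prerequisites met — the thermophilic phase ends (Sep 5, 2022), the pile reaches peak temperature (Aug 8, 2022); the later is Sep 5, 2022.
Curing is complete: Sep 5, 2022 + 11 days = Sep 16, 2022.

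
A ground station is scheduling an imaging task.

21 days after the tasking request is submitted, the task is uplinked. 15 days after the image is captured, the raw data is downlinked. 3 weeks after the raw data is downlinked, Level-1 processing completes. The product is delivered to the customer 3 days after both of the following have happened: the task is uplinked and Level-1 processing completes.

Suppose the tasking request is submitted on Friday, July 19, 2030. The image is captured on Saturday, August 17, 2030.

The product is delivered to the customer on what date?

Wednesday, September 25, 2030

The tasking request is submitted: Jul 19, 2030.
The task is uplinked: Jul 19, 2030 + 21 days = Aug 9, 2030.
The image is captured: Aug 17, 2030.
The raw data is downlinked: Aug 17, 2030 + 15 days = Sep 1, 2030.
Level-1 processing completes: Sep 1, 2030 + 3 weeks = Sep 22, 2030.
Both prerequisites met — the task is uplinked (Aug 9, 2030), Level-1 processing completes (Sep 22, 2030); the later is Sep 22, 2030.
The product is delivered to the customer: Sep 22, 2030 + 3 days = Sep 25, 2030.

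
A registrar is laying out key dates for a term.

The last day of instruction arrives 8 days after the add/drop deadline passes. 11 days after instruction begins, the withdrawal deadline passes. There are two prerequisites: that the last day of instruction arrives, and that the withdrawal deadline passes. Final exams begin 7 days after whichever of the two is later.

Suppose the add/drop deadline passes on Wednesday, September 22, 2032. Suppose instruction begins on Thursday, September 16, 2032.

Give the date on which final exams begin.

The add/drop deadline passes: Sep 22, 2032.
The last day of instruction arrives: Sep 22, 2032 + 8 days = Sep 30, 2032.
Instruction begins: Sep 16, 2032.
The withdrawal deadline passes: Sep 16, 2032 + 11 days = Sep 27, 2032.
Both prerequisites met — the last day of instruction arrives (Sep 30, 2032), the withdrawal deadline passes (Sep 27, 2032); the later is Sep 30, 2032.
Final exams begin: Sep 30, 2032 + 7 days = Oct 7, 2032.

Thursday, October 7, 2032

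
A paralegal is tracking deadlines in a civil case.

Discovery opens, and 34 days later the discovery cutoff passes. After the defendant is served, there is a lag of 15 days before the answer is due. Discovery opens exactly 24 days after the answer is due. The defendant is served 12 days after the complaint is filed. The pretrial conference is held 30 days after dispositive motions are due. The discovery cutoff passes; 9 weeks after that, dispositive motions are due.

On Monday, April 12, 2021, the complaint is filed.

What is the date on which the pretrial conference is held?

Thursday, October 7, 2021

The complaint is filed: Apr 12, 2021.
The defendant is served: Apr 12, 2021 + 12 days = Apr 24, 2021.
The answer is due: Apr 24, 2021 + 15 days = May 9, 2021.
Discovery opens: May 9, 2021 + 24 days = Jun 2, 2021.
The discovery cutoff passes: Jun 2, 2021 + 34 days = Jul 6, 2021.
Dispositive motions are due: Jul 6, 2021 + 9 weeks = Sep 7, 2021.
The pretrial conference is held: Sep 7, 2021 + 30 days = Oct 7, 2021.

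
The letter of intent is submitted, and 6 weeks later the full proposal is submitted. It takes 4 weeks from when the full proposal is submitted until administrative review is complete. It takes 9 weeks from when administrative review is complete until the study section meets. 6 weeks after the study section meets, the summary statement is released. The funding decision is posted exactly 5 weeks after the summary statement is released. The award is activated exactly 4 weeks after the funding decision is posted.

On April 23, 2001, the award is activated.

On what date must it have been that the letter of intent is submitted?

August 28, 2000

The award is activated: Apr 23, 2001.
The funding decision is posted: Apr 23, 2001 − 4 weeks = Mar 26, 2001.
The summary statement is released: Mar 26, 2001 − 5 weeks = Feb 19, 2001.
The study section meets: Feb 19, 2001 − 6 weeks = Jan 8, 2001.
Administrative review is complete: Jan 8, 2001 − 9 weeks = Nov 6, 2000.
The full proposal is submitted: Nov 6, 2000 − 4 weeks = Oct 9, 2000.
The letter of intent is submitted: Oct 9, 2000 − 6 weeks = Aug 28, 2000.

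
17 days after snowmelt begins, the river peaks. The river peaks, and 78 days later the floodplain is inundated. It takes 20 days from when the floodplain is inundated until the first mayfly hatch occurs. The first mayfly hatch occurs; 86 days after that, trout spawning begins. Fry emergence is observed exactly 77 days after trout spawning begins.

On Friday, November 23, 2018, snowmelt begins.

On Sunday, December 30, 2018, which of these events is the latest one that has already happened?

The river peaks

Snowmelt begins: Nov 23, 2018.
The river peaks: Nov 23, 2018 + 17 days = Dec 10, 2018.
The floodplain is inundated: Dec 10, 2018 + 78 days = Feb 26, 2019.
The first mayfly hatch occurs: Feb 26, 2019 + 20 days = Mar 18, 2019.
Trout spawning begins: Mar 18, 2019 + 86 days = Jun 12, 2019.
Fry emergence is observed: Jun 12, 2019 + 77 days = Aug 28, 2019.
Dec 30, 2018 falls between when the river peaks (Dec 10, 2018) and when the floodplain is inundated (Feb 26, 2019).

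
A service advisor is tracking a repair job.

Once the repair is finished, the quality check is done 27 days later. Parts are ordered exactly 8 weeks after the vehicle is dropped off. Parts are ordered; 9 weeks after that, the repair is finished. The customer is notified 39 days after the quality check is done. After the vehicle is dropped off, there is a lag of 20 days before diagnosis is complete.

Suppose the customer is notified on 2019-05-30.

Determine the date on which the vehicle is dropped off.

The customer is notified: May 30, 2019.
The quality check is done: May 30, 2019 − 39 days = Apr 21, 2019.
The repair is finished: Apr 21, 2019 − 27 days = Mar 25, 2019.
Parts are ordered: Mar 25, 2019 − 9 weeks = Jan 21, 2019.
The vehicle is dropped off: Jan 21, 2019 − 8 weeks = Nov 26, 2018.

2018-11-26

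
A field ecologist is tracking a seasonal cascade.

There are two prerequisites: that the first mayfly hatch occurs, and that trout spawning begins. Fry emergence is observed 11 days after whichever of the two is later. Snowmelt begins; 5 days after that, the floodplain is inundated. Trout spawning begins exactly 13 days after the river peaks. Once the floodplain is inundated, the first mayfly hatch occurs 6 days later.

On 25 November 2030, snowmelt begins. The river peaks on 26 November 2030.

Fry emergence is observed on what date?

20 December 2030

Snowmelt begins: Nov 25, 2030.
The floodplain is inundated: Nov 25, 2030 + 5 days = Nov 30, 2030.
The first mayfly hatch occurs: Nov 30, 2030 + 6 days = Dec 6, 2030.
The river peaks: Nov 26, 2030.
Trout spawning begins: Nov 26, 2030 + 13 days = Dec 9, 2030.
Both prerequisites met — the first mayfly hatch occurs (Dec 6, 2030), trout spawning begins (Dec 9, 2030); the later is Dec 9, 2030.
Fry emergence is observed: Dec 9, 2030 + 11 days = Dec 20, 2030.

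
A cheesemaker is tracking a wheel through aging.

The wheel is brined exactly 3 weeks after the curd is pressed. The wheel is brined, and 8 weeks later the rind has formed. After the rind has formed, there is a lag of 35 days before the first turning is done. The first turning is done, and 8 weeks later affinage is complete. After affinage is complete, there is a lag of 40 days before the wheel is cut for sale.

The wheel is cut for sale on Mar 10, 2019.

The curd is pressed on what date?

Aug 14, 2018

The wheel is cut for sale: Mar 10, 2019.
Affinage is complete: Mar 10, 2019 − 40 days = Jan 29, 2019.
The first turning is done: Jan 29, 2019 − 8 weeks = Dec 4, 2018.
The rind has formed: Dec 4, 2018 − 35 days = Oct 30, 2018.
The wheel is brined: Oct 30, 2018 − 8 weeks = Sep 4, 2018.
The curd is pressed: Sep 4, 2018 − 3 weeks = Aug 14, 2018.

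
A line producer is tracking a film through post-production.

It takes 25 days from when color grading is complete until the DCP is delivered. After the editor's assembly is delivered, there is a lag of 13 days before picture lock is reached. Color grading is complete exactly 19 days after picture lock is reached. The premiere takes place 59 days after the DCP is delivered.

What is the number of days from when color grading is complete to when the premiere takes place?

Causal path: color grading is complete → the DCP is delivered → the premiere takes place.
Total delay along the path: 25 + 59 = 84 days.

84 days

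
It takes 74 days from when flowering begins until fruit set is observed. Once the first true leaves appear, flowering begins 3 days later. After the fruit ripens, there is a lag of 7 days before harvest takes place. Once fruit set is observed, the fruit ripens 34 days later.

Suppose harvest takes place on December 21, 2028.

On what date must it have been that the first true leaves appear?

Harvest takes place: Dec 21, 2028.
The fruit ripens: Dec 21, 2028 − 7 days = Dec 14, 2028.
Fruit set is observed: Dec 14, 2028 − 34 days = Nov 10, 2028.
Flowering begins: Nov 10, 2028 − 74 days = Aug 28, 2028.
The first true leaves appear: Aug 28, 2028 − 3 days = Aug 25, 2028.

August 25, 2028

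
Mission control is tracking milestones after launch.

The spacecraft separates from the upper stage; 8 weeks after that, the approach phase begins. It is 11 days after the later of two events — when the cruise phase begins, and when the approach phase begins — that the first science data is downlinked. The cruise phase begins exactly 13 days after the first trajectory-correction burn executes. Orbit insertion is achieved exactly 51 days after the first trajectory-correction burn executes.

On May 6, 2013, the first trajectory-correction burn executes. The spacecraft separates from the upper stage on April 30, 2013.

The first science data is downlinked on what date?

The first trajectory-correction burn executes: May 6, 2013.
The cruise phase begins: May 6, 2013 + 13 days = May 19, 2013.
The spacecraft separates from the upper stage: Apr 30, 2013.
The approach phase begins: Apr 30, 2013 + 8 weeks = Jun 25, 2013.
Both prerequisites met — the cruise phase begins (May 19, 2013), the approach phase begins (Jun 25, 2013); the later is Jun 25, 2013.
The first science data is downlinked: Jun 25, 2013 + 11 days = Jul 6, 2013.

July 6, 2013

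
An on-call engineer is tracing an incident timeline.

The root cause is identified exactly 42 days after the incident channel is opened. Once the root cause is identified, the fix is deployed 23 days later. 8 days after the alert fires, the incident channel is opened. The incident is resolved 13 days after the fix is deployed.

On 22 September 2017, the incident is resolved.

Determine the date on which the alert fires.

28 June 2017

The incident is resolved: Sep 22, 2017.
The fix is deployed: Sep 22, 2017 − 13 days = Sep 9, 2017.
The root cause is identified: Sep 9, 2017 − 23 days = Aug 17, 2017.
The incident channel is opened: Aug 17, 2017 − 42 days = Jul 6, 2017.
The alert fires: Jul 6, 2017 − 8 days = Jun 28, 2017.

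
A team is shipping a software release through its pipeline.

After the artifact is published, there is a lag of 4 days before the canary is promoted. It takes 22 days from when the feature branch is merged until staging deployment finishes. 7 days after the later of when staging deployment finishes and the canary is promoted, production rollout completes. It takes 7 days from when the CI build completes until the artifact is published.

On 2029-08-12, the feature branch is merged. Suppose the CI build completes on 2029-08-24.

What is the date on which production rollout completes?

2029-09-11

The feature branch is merged: Aug 12, 2029.
Staging deployment finishes: Aug 12, 2029 + 22 days = Sep 3, 2029.
The CI build completes: Aug 24, 2029.
The artifact is published: Aug 24, 2029 + 7 days = Aug 31, 2029.
The canary is promoted: Aug 31, 2029 + 4 days = Sep 4, 2029.
Both prerequisites met — staging deployment finishes (Sep 3, 2029), the canary is promoted (Sep 4, 2029); the later is Sep 4, 2029.
Production rollout completes: Sep 4, 2029 + 7 days = Sep 11, 2029.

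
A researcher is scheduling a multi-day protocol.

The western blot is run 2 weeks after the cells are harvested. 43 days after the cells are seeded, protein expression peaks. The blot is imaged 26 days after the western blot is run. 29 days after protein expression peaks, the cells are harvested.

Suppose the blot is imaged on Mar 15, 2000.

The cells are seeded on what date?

Nov 24, 1999

The blot is imaged: Mar 15, 2000.
The western blot is run: Mar 15, 2000 − 26 days = Feb 18, 2000.
The cells are harvested: Feb 18, 2000 − 2 weeks = Feb 4, 2000.
Protein expression peaks: Feb 4, 2000 − 29 days = Jan 6, 2000.
The cells are seeded: Jan 6, 2000 − 43 days = Nov 24, 1999.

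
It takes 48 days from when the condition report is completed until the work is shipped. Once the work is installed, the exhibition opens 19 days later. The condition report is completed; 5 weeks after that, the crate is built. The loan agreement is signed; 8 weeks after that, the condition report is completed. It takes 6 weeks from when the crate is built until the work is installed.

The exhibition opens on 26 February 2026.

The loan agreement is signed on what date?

27 September 2025

The exhibition opens: Feb 26, 2026.
The work is installed: Feb 26, 2026 − 19 days = Feb 7, 2026.
The crate is built: Feb 7, 2026 − 6 weeks = Dec 27, 2025.
The condition report is completed: Dec 27, 2025 − 5 weeks = Nov 22, 2025.
The loan agreement is signed: Nov 22, 2025 − 8 weeks = Sep 27, 2025.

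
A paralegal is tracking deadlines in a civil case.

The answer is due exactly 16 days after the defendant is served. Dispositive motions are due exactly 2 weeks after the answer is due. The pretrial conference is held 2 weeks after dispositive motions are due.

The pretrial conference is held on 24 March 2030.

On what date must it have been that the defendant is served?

8 February 2030

The pretrial conference is held: Mar 24, 2030.
Dispositive motions are due: Mar 24, 2030 − 2 weeks = Mar 10, 2030.
The answer is due: Mar 10, 2030 − 2 weeks = Feb 24, 2030.
The defendant is served: Feb 24, 2030 − 16 days = Feb 8, 2030.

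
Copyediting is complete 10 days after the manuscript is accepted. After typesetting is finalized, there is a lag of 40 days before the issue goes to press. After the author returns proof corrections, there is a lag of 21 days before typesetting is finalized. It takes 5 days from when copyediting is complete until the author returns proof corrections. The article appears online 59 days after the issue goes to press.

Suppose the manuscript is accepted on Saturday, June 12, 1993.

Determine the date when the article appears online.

The manuscript is accepted: Jun 12, 1993.
Copyediting is complete: Jun 12, 1993 + 10 days = Jun 22, 1993.
The author returns proof corrections: Jun 22, 1993 + 5 days = Jun 27, 1993.
Typesetting is finalized: Jun 27, 1993 + 21 days = Jul 18, 1993.
The issue goes to press: Jul 18, 1993 + 40 days = Aug 27, 1993.
The article appears online: Aug 27, 1993 + 59 days = Oct 25, 1993.

Monday, October 25, 1993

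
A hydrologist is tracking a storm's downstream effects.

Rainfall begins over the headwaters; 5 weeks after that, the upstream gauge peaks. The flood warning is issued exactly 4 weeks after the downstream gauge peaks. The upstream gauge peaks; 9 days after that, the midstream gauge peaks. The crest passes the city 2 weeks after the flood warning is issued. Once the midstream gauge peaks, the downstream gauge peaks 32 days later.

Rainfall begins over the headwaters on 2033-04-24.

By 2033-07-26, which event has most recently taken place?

The downstream gauge peaks

Rainfall begins over the headwaters: Apr 24, 2033.
The upstream gauge peaks: Apr 24, 2033 + 5 weeks = May 29, 2033.
The midstream gauge peaks: May 29, 2033 + 9 days = Jun 7, 2033.
The downstream gauge peaks: Jun 7, 2033 + 32 days = Jul 9, 2033.
The flood warning is issued: Jul 9, 2033 + 4 weeks = Aug 6, 2033.
The crest passes the city: Aug 6, 2033 + 2 weeks = Aug 20, 2033.
Jul 26, 2033 falls between when the downstream gauge peaks (Jul 9, 2033) and when the flood warning is issued (Aug 6, 2033).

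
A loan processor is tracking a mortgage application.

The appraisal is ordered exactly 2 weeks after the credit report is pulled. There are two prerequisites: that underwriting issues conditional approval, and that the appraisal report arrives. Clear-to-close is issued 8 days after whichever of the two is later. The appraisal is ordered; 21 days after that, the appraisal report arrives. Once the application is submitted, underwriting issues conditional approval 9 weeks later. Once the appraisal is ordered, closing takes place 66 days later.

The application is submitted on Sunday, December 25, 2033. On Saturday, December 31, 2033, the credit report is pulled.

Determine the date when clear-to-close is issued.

The application is submitted: Dec 25, 2033.
Underwriting issues conditional approval: Dec 25, 2033 + 9 weeks = Feb 26, 2034.
The credit report is pulled: Dec 31, 2033.
The appraisal is ordered: Dec 31, 2033 + 2 weeks = Jan 14, 2034.
The appraisal report arrives: Jan 14, 2034 + 21 days = Feb 4, 2034.
Both prerequisites met — underwriting issues conditional approval (Feb 26, 2034), the appraisal report arrives (Feb 4, 2034); the later is Feb 26, 2034.
Clear-to-close is issued: Feb 26, 2034 + 8 days = Mar 6, 2034.

Monday, March 6, 2034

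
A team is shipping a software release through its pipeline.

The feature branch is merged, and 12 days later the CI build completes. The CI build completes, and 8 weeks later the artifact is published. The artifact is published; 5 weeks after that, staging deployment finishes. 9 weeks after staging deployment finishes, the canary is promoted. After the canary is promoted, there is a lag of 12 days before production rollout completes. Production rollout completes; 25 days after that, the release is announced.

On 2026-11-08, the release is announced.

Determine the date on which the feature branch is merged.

2026-04-19

The release is announced: Nov 8, 2026.
Production rollout completes: Nov 8, 2026 − 25 days = Oct 14, 2026.
The canary is promoted: Oct 14, 2026 − 12 days = Oct 2, 2026.
Staging deployment finishes: Oct 2, 2026 − 9 weeks = Jul 31, 2026.
The artifact is published: Jul 31, 2026 − 5 weeks = Jun 26, 2026.
The CI build completes: Jun 26, 2026 − 8 weeks = May 1, 2026.
The feature branch is merged: May 1, 2026 − 12 days = Apr 19, 2026.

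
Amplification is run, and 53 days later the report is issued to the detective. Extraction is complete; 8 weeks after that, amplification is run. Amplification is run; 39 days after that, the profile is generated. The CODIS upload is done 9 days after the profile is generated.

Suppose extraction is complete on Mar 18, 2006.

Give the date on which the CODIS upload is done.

Extraction is complete: Mar 18, 2006.
Amplification is run: Mar 18, 2006 + 8 weeks = May 13, 2006.
The profile is generated: May 13, 2006 + 39 days = Jun 21, 2006.
The CODIS upload is done: Jun 21, 2006 + 9 days = Jun 30, 2006.

Jun 30, 2006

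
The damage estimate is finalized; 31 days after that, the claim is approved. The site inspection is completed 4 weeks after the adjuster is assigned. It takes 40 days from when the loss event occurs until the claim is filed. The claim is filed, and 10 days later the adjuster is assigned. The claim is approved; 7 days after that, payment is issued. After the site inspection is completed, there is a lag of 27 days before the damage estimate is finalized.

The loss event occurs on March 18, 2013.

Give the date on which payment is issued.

August 8, 2013

The loss event occurs: Mar 18, 2013.
The claim is filed: Mar 18, 2013 + 40 days = Apr 27, 2013.
The adjuster is assigned: Apr 27, 2013 + 10 days = May 7, 2013.
The site inspection is completed: May 7, 2013 + 4 weeks = Jun 4, 2013.
The damage estimate is finalized: Jun 4, 2013 + 27 days = Jul 1, 2013.
The claim is approved: Jul 1, 2013 + 31 days = Aug 1, 2013.
Payment is issued: Aug 1, 2013 + 7 days = Aug 8, 2013.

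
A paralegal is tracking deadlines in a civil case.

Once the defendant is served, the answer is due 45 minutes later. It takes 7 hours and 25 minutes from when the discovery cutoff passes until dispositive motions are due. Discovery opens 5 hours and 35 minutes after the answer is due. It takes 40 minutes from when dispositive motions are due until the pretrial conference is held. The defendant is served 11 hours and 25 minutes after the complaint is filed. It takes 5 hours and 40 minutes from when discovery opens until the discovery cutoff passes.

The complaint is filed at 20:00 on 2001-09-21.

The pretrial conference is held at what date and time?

03:30 on 2001-09-23

The complaint is filed: 20:00 Sep 21, 2001.
The defendant is served: 20:00 Sep 21, 2001 + 11h25m = 07:25 Sep 22, 2001.
The answer is due: 07:25 Sep 22, 2001 + 45m = 08:10 Sep 22, 2001.
Discovery opens: 08:10 Sep 22, 2001 + 5h35m = 13:45 Sep 22, 2001.
The discovery cutoff passes: 13:45 Sep 22, 2001 + 5h40m = 19:25 Sep 22, 2001.
Dispositive motions are due: 19:25 Sep 22, 2001 + 7h25m = 02:50 Sep 23, 2001.
The pretrial conference is held: 02:50 Sep 23, 2001 + 40m = 03:30 Sep 23, 2001.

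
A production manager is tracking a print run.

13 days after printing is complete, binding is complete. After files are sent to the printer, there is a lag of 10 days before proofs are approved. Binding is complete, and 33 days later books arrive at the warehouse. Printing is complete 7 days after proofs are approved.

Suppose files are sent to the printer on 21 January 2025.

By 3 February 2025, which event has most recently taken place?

Files are sent to the printer: Jan 21, 2025.
Proofs are approved: Jan 21, 2025 + 10 days = Jan 31, 2025.
Printing is complete: Jan 31, 2025 + 7 days = Feb 7, 2025.
Binding is complete: Feb 7, 2025 + 13 days = Feb 20, 2025.
Books arrive at the warehouse: Feb 20, 2025 + 33 days = Mar 25, 2025.
Feb 3, 2025 falls between when proofs are approved (Jan 31, 2025) and when printing is complete (Feb 7, 2025).

Proofs are approved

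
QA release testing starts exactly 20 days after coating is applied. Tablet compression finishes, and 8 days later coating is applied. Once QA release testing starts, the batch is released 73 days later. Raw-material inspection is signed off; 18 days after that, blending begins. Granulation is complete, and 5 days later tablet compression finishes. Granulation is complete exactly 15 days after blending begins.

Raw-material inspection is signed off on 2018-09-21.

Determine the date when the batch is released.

2019-02-07

Raw-material inspection is signed off: Sep 21, 2018.
Blending begins: Sep 21, 2018 + 18 days = Oct 9, 2018.
Granulation is complete: Oct 9, 2018 + 15 days = Oct 24, 2018.
Tablet compression finishes: Oct 24, 2018 + 5 days = Oct 29, 2018.
Coating is applied: Oct 29, 2018 + 8 days = Nov 6, 2018.
QA release testing starts: Nov 6, 2018 + 20 days = Nov 26, 2018.
The batch is released: Nov 26, 2018 + 73 days = Feb 7, 2019.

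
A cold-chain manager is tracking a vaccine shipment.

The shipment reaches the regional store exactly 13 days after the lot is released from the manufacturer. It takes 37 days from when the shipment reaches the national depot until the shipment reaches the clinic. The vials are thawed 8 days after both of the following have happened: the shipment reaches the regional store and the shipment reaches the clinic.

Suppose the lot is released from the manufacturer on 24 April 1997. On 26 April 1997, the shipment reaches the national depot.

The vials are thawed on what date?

10 June 1997

The lot is released from the manufacturer: Apr 24, 1997.
The shipment reaches the regional store: Apr 24, 1997 + 13 days = May 7, 1997.
The shipment reaches the national depot: Apr 26, 1997.
The shipment reaches the clinic: Apr 26, 1997 + 37 days = Jun 2, 1997.
Both prerequisites met — the shipment reaches the regional store (May 7, 1997), the shipment reaches the clinic (Jun 2, 1997); the later is Jun 2, 1997.
The vials are thawed: Jun 2, 1997 + 8 days = Jun 10, 1997.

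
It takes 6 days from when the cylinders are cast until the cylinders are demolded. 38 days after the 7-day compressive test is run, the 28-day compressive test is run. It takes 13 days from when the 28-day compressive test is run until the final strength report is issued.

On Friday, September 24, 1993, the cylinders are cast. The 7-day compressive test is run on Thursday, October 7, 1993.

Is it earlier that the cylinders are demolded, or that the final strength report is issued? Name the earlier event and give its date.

The cylinders are cast: Sep 24, 1993.
The cylinders are demolded: Sep 24, 1993 + 6 days = Sep 30, 1993.
The 7-day compressive test is run: Oct 7, 1993.
The 28-day compressive test is run: Oct 7, 1993 + 38 days = Nov 14, 1993.
The final strength report is issued: Nov 14, 1993 + 13 days = Nov 27, 1993.
Comparing: the cylinders are demolded on Sep 30, 1993 vs the final strength report is issued on Nov 27, 1993. Earlier: the cylinders are demolded.

The cylinders are demolded — Thursday, September 30, 1993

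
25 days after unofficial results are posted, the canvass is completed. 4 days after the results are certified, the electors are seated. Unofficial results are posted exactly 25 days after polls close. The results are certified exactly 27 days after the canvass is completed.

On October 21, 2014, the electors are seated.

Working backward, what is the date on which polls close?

The electors are seated: Oct 21, 2014.
The results are certified: Oct 21, 2014 − 4 days = Oct 17, 2014.
The canvass is completed: Oct 17, 2014 − 27 days = Sep 20, 2014.
Unofficial results are posted: Sep 20, 2014 − 25 days = Aug 26, 2014.
Polls close: Aug 26, 2014 − 25 days = Aug 1, 2014.

August 1, 2014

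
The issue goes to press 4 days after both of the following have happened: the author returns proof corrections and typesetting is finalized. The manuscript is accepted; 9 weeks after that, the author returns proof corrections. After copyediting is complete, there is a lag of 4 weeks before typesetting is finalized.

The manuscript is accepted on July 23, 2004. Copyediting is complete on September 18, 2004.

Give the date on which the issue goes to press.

The manuscript is accepted: Jul 23, 2004.
The author returns proof corrections: Jul 23, 2004 + 9 weeks = Sep 24, 2004.
Copyediting is complete: Sep 18, 2004.
Typesetting is finalized: Sep 18, 2004 + 4 weeks = Oct 16, 2004.
Both prerequisites met — the author returns proof corrections (Sep 24, 2004), typesetting is finalized (Oct 16, 2004); the later is Oct 16, 2004.
The issue goes to press: Oct 16, 2004 + 4 days = Oct 20, 2004.

October 20, 2004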